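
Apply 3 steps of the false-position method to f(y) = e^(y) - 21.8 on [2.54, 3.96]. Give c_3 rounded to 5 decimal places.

f(2.540000) = -9.120329, f(3.960000) = 30.657326
step 1: c = 2.865581, f(c) = -4.240740 < 0 → new bracket [2.865581, 3.960000]
step 2: c = 2.998573, f(c) = -1.743107 < 0 → new bracket [2.998573, 3.960000]
step 3: c = 3.050297, f(c) = -0.678392 < 0 → new bracket [3.050297, 3.960000]

3.05030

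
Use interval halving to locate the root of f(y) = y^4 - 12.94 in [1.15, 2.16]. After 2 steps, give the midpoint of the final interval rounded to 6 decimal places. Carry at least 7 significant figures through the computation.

f(1.150000) = -11.190994, f(2.160000) = 8.827823 (opposite signs)
step 1: m = 1.655000, f(m) = -5.437742 < 0 → root in [1.655000, 2.160000]
step 2: m = 1.907500, f(m) = 0.299092 > 0 → root in [1.655000, 1.907500]
Midpoint of [1.655000, 1.907500] = 1.781250

1.781250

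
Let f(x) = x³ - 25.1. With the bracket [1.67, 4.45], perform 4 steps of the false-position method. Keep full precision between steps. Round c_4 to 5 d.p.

2.89187

f(1.670000) = -20.442537, f(4.450000) = 63.021125
step 1: c = 2.350898, f(c) = -12.107239 < 0 → new bracket [2.350898, 4.450000]
step 2: c = 2.689177, f(c) = -5.652754 < 0 → new bracket [2.689177, 4.450000]
step 3: c = 2.834116, f(c) = -2.335786 < 0 → new bracket [2.834116, 4.450000]
step 4: c = 2.891866, f(c) = -0.915658 < 0 → new bracket [2.891866, 4.450000]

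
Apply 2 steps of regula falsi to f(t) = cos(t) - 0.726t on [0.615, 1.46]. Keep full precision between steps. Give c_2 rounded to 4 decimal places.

0.8765

False-position update: c = (a·f(b) − b·f(a))/(f(b) − f(a)); replace the endpoint whose sign matches f(c).
f(0.615000) = 0.370283, f(1.460000) = -0.949390
step 1: c = 0.852096, f(c) = 0.039785 > 0 → new bracket [0.852096, 1.460000]
step 2: c = 0.876546, f(c) = 0.003437 > 0 → new bracket [0.876546, 1.460000]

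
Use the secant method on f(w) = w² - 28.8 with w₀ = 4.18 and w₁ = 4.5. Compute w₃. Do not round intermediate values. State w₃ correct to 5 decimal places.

5.35628

f(w_0) = -11.327600, f(w_1) = -8.550000
w_2 = 4.500000 - (-8.550000)·(4.500000 - 4.180000)/(-8.550000 - (-11.327600)) = 5.485023; f(w_2) = 1.285478
w_3 = 5.485023 - (1.285478)·(5.485023 - 4.500000)/(1.285478 - (-8.550000)) = 5.356282; f(w_3) = -0.110238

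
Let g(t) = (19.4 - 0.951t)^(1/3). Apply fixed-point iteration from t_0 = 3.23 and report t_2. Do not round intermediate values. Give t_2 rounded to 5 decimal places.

2.57064

t_1 = g(3.230000) = 2.536959
t_2 = g(2.536959) = 2.570644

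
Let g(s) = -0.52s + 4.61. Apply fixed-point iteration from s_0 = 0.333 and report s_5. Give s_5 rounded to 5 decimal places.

s_1 = g(0.333000) = 4.436840
s_2 = g(4.436840) = 2.302843
s_3 = g(2.302843) = 3.412522
s_4 = g(3.412522) = 2.835489
s_5 = g(2.835489) = 3.135546

3.13555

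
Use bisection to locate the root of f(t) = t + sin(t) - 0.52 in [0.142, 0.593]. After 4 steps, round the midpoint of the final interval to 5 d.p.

0.26884

f(0.142000) = -0.236477, f(0.593000) = 0.631851 (opposite signs)
step 1: m = 0.367500, f(m) = 0.206783 > 0 → root in [0.142000, 0.367500]
step 2: m = 0.254750, f(m) = -0.013247 < 0 → root in [0.254750, 0.367500]
step 3: m = 0.311125, f(m) = 0.097255 > 0 → root in [0.254750, 0.311125]
step 4: m = 0.282937, f(m) = 0.042115 > 0 → root in [0.254750, 0.282937]
Midpoint of [0.254750, 0.282937] = 0.268844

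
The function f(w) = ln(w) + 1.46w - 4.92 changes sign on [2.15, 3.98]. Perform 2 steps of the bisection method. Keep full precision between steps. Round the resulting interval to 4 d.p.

f(2.150000) = -1.015532, f(3.980000) = 2.272082 (opposite signs)
step 1: m = 3.065000, f(m) = 0.674948 > 0 → root in [2.150000, 3.065000]
step 2: m = 2.607500, f(m) = -0.154658 < 0 → root in [2.607500, 3.065000]

[2.6075, 3.0650]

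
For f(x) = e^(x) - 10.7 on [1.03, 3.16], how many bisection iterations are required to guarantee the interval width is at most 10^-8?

Initial width b − a = 3.16 − 1.03 = 2.130000.
After n steps the width is (b−a)/2^n; need (b−a)/2^n ≤ 10^-8.
So n ≥ log₂(2.130000/10^-8) = log₂(213000000.0000) ≈ 27.6663.
Hence n = 28.

28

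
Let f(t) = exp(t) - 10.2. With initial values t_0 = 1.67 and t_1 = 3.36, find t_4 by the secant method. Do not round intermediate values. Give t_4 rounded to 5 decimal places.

Secant update: t_(k+1) = t_k − f(t_k)·(t_k − t_(k-1))/(f(t_k) − f(t_(k-1))).
f(t_0) = -4.887832, f(t_1) = 18.589191
t_2 = 3.360000 - (18.589191)·(3.360000 - 1.670000)/(18.589191 - (-4.887832)) = 2.021852; f(t_2) = -2.647702
t_3 = 2.021852 - (-2.647702)·(2.021852 - 3.360000)/(-2.647702 - (18.589191)) = 2.188685; f(t_3) = -1.276528
t_4 = 2.188685 - (-1.276528)·(2.188685 - 2.021852)/(-1.276528 - (-2.647702)) = 2.344003; f(t_4) = 0.222872

2.34400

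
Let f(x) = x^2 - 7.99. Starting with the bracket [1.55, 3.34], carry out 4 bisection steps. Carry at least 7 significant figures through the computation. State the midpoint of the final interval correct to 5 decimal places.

2.83656

f(1.550000) = -5.587500, f(3.340000) = 3.165600 (opposite signs)
step 1: m = 2.445000, f(m) = -2.011975 < 0 → root in [2.445000, 3.340000]
step 2: m = 2.892500, f(m) = 0.376556 > 0 → root in [2.445000, 2.892500]
step 3: m = 2.668750, f(m) = -0.867773 < 0 → root in [2.668750, 2.892500]
step 4: m = 2.780625, f(m) = -0.258125 < 0 → root in [2.780625, 2.892500]
Midpoint of [2.780625, 2.892500] = 2.836563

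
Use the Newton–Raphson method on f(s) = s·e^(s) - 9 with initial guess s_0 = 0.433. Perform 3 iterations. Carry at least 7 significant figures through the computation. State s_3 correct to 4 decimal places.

f'(s) = (s + 1)·e^(s)
s_0 = 0.433000: f = -8.332368, f' = 2.209509 → s_1 = 0.433000 - (-8.332368)/(2.209509) = 4.204141
s_1 = 4.204141: f = 272.521959, f' = 348.484981 → s_2 = 4.204141 - (272.521959)/(348.484981) = 3.422121
s_2 = 3.422121: f = 95.834399, f' = 135.468731 → s_3 = 3.422121 - (95.834399)/(135.468731) = 2.714693

2.7147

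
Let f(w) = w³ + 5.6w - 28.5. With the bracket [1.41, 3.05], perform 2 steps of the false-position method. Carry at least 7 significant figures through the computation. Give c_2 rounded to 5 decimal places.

2.41809

f(1.410000) = -17.800779, f(3.050000) = 16.952625
step 1: c = 2.250012, f(c) = -4.509125 < 0 → new bracket [2.250012, 3.050000]
step 2: c = 2.418090, f(c) = -0.819740 < 0 → new bracket [2.418090, 3.050000]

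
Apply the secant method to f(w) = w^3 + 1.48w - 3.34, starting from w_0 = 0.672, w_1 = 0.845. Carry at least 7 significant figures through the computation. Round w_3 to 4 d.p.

f(w_0) = -2.041976, f(w_1) = -1.486049
w_2 = 0.845000 - (-1.486049)·(0.845000 - 0.672000)/(-1.486049 - (-2.041976)) = 1.307447; f(w_2) = 0.829993
w_3 = 1.307447 - (0.829993)·(1.307447 - 0.845000)/(0.829993 - (-1.486049)) = 1.141721; f(w_3) = -0.161988

1.1417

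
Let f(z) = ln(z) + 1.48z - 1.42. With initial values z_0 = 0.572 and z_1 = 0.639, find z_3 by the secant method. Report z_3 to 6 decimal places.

0.972237

f(z_0) = -1.132056, f(z_1) = -0.922131
z_2 = 0.639000 - (-0.922131)·(0.639000 - 0.572000)/(-0.922131 - (-1.132056)) = 0.933308; f(z_2) = -0.107724
z_3 = 0.933308 - (-0.107724)·(0.933308 - 0.639000)/(-0.107724 - (-0.922131)) = 0.972237; f(z_3) = -0.009245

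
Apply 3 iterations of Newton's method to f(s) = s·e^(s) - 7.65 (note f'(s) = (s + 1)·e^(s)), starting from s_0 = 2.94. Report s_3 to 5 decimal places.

1.61794

s_0 = 2.940000: f = 47.962588, f' = 74.528434 → s_1 = 2.940000 - (47.962588)/(74.528434) = 2.296452
s_1 = 2.296452: f = 15.174124, f' = 32.762985 → s_2 = 2.296452 - (15.174124)/(32.762985) = 1.833304
s_2 = 1.833304: f = 3.816434, f' = 17.720952 → s_3 = 1.833304 - (3.816434)/(17.720952) = 1.617941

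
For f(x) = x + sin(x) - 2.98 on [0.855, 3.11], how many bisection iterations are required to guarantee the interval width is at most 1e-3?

12

Initial width b − a = 3.11 − 0.855 = 2.255000.
After n steps the width is (b−a)/2^n; need (b−a)/2^n ≤ 1e-3.
So n ≥ log₂(2.255000/1e-3) = log₂(2255.0000) ≈ 11.1389.
Hence n = 12.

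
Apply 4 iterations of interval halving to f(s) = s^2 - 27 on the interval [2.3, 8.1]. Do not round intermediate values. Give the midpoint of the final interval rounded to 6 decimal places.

f(2.300000) = -21.710000, f(8.100000) = 38.610000 (opposite signs)
step 1: m = 5.200000, f(m) = 0.040000 > 0 → root in [2.300000, 5.200000]
step 2: m = 3.750000, f(m) = -12.937500 < 0 → root in [3.750000, 5.200000]
step 3: m = 4.475000, f(m) = -6.974375 < 0 → root in [4.475000, 5.200000]
step 4: m = 4.837500, f(m) = -3.598594 < 0 → root in [4.837500, 5.200000]
Midpoint of [4.837500, 5.200000] = 5.018750

5.018750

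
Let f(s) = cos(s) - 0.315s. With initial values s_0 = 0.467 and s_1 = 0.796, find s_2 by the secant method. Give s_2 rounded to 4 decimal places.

1.2932

f(s_0) = 0.745818, f(s_1) = 0.448831
s_2 = 0.796000 - (0.448831)·(0.796000 - 0.467000)/(0.448831 - (0.745818)) = 1.293211; f(s_2) = -0.133327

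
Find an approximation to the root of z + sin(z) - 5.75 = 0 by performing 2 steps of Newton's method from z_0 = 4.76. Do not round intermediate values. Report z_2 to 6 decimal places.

f'(z) = 1 + cos(z)
z_0 = 4.760000: f = -1.988867, f' = 1.047593 → z_1 = 4.760000 - (-1.988867)/(1.047593) = 6.658511
z_1 = 6.658511: f = 1.275086, f' = 1.930388 → z_2 = 6.658511 - (1.275086)/(1.930388) = 5.997977

5.997977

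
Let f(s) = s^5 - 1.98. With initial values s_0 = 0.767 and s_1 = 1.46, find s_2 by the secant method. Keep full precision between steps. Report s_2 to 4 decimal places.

0.9536

Secant update: s_(k+1) = s_k − f(s_k)·(s_k − s_(k-1))/(f(s_k) − f(s_(k-1))).
f(s_0) = -1.714554, f(s_1) = 4.653829
s_2 = 1.460000 - (4.653829)·(1.460000 - 0.767000)/(4.653829 - (-1.714554)) = 0.953576; f(s_2) = -1.191547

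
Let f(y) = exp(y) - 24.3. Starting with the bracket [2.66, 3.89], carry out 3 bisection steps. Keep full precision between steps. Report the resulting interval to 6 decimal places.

[3.121250, 3.275000]

f(2.660000) = -10.003711, f(3.890000) = 24.610887 (opposite signs)
step 1: m = 3.275000, f(m) = 2.143225 > 0 → root in [2.660000, 3.275000]
step 2: m = 2.967500, f(m) = -4.856749 < 0 → root in [2.967500, 3.275000]
step 3: m = 3.121250, f(m) = -1.625295 < 0 → root in [3.121250, 3.275000]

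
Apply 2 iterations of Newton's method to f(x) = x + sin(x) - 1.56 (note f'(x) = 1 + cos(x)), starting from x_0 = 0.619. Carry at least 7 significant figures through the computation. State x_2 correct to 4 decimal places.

Newton update: x ← x − f(x)/f'(x).
x_0 = 0.619000: f = -0.360779, f' = 1.814459 → x_1 = 0.619000 - (-0.360779)/(1.814459) = 0.817836
x_1 = 0.817836: f = -0.012497, f' = 1.683802 → x_2 = 0.817836 - (-0.012497)/(1.683802) = 0.825257

0.8253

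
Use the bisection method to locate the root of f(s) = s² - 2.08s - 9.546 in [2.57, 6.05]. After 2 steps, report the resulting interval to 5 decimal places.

f(2.570000) = -8.286700, f(6.050000) = 14.472500 (opposite signs)
step 1: m = 4.310000, f(m) = 0.065300 > 0 → root in [2.570000, 4.310000]
step 2: m = 3.440000, f(m) = -4.867600 < 0 → root in [3.440000, 4.310000]

[3.44000, 4.31000]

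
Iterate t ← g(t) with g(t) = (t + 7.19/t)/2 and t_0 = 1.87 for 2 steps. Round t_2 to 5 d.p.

t_1 = g(1.870000) = 2.857460
t_2 = g(2.857460) = 2.686840

2.68684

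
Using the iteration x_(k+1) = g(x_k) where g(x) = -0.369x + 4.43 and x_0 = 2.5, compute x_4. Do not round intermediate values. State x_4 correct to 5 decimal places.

x_1 = g(2.500000) = 3.507500
x_2 = g(3.507500) = 3.135732
x_3 = g(3.135732) = 3.272915
x_4 = g(3.272915) = 3.222294

3.22229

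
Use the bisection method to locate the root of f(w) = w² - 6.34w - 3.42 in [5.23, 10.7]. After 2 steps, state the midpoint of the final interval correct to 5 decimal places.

f(5.230000) = -9.225300, f(10.700000) = 43.232000 (opposite signs)
step 1: m = 7.965000, f(m) = 9.523125 > 0 → root in [5.230000, 7.965000]
step 2: m = 6.597500, f(m) = -1.721144 < 0 → root in [6.597500, 7.965000]
Midpoint of [6.597500, 7.965000] = 7.281250

7.28125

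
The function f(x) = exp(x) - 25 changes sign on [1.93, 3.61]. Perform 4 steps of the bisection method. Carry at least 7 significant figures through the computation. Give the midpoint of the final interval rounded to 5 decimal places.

f(1.930000) = -18.110490, f(3.610000) = 11.966053 (opposite signs)
step 1: m = 2.770000, f(m) = -9.041366 < 0 → root in [2.770000, 3.610000]
step 2: m = 3.190000, f(m) = -0.711573 < 0 → root in [3.190000, 3.610000]
step 3: m = 3.400000, f(m) = 4.964100 > 0 → root in [3.190000, 3.400000]
step 4: m = 3.295000, f(m) = 1.977414 > 0 → root in [3.190000, 3.295000]
Midpoint of [3.190000, 3.295000] = 3.242500

3.24250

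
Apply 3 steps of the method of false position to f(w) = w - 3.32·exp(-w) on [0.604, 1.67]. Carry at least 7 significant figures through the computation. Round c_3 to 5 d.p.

1.10377

False-position update: c = (a·f(b) − b·f(a))/(f(b) − f(a)); replace the endpoint whose sign matches f(c).
f(0.604000) = -1.210781, f(1.670000) = 1.045020
step 1: c = 1.176166, f(c) = 0.152082 > 0 → new bracket [0.604000, 1.176166]
step 2: c = 1.112318, f(c) = 0.020716 > 0 → new bracket [0.604000, 1.112318]
step 3: c = 1.103767, f(c) = 0.002791 > 0 → new bracket [0.604000, 1.103767]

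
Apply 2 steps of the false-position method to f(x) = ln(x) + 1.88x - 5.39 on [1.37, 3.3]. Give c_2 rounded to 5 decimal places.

f(1.370000) = -2.499589, f(3.300000) = 2.007922
step 1: c = 2.440260, f(c) = 0.089792 > 0 → new bracket [1.370000, 2.440260]
step 2: c = 2.403146, f(c) = 0.004693 > 0 → new bracket [1.370000, 2.403146]

2.40315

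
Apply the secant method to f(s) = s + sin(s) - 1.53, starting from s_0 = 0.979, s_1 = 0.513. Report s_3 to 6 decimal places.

f(s_0) = 0.278940, f(s_1) = -0.526207
s_2 = 0.513000 - (-0.526207)·(0.513000 - 0.979000)/(-0.526207 - (0.278940)) = 0.817556; f(s_2) = 0.017032
s_3 = 0.817556 - (0.017032)·(0.817556 - 0.513000)/(0.017032 - (-0.526207)) = 0.808007; f(s_3) = 0.000919

0.808007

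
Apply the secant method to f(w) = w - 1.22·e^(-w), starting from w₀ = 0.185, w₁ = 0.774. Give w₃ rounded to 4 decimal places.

f(w_0) = -0.828947, f(w_1) = 0.211379
w_2 = 0.774000 - (0.211379)·(0.774000 - 0.185000)/(0.211379 - (-0.828947)) = 0.654324; f(w_2) = 0.020176
w_3 = 0.654324 - (0.020176)·(0.654324 - 0.774000)/(0.020176 - (0.211379)) = 0.641696; f(w_3) = -0.000511

0.6417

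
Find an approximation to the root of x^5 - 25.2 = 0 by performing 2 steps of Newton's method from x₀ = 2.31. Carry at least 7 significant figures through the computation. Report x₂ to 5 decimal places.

1.91973

f'(x) = 5x⁴
x_0 = 2.310000: f = 40.574855, f' = 142.369816 → x_1 = 2.310000 - (40.574855)/(142.369816) = 2.025004
x_1 = 2.025004: f = 8.850949, f' = 84.076260 → x_2 = 2.025004 - (8.850949)/(84.076260) = 1.919731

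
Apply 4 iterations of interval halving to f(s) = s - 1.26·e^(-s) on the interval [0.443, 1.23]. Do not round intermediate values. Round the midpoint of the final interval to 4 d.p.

0.6643

f(0.443000) = -0.366055, f(1.230000) = 0.861711 (opposite signs)
step 1: m = 0.836500, f(m) = 0.290638 > 0 → root in [0.443000, 0.836500]
step 2: m = 0.639750, f(m) = -0.024805 < 0 → root in [0.639750, 0.836500]
step 3: m = 0.738125, f(m) = 0.135833 > 0 → root in [0.639750, 0.738125]
step 4: m = 0.688937, f(m) = 0.056280 > 0 → root in [0.639750, 0.688937]
Midpoint of [0.639750, 0.688937] = 0.664344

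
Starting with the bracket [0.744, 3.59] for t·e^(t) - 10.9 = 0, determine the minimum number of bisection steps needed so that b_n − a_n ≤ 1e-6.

Initial width b − a = 3.59 − 0.744 = 2.846000.
After n steps the width is (b−a)/2^n; need (b−a)/2^n ≤ 1e-6.
So n ≥ log₂(2.846000/1e-6) = log₂(2846000.0000) ≈ 21.4405.
Hence n = 22.

22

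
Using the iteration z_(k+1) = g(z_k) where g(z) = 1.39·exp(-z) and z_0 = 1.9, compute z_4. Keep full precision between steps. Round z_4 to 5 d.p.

z_1 = g(1.900000) = 0.207900
z_2 = g(0.207900) = 1.129080
z_3 = g(1.129080) = 0.449429
z_4 = g(0.449429) = 0.886809

0.88681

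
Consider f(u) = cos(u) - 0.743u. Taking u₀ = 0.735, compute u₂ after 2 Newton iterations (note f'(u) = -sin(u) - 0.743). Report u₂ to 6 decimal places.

u_0 = 0.735000: f = 0.195726, f' = -1.413587 → u_1 = 0.735000 - (0.195726)/(-1.413587) = 0.873460
u_1 = 0.873460: f = -0.006803, f' = -1.509556 → u_2 = 0.873460 - (-0.006803)/(-1.509556) = 0.868954

0.868954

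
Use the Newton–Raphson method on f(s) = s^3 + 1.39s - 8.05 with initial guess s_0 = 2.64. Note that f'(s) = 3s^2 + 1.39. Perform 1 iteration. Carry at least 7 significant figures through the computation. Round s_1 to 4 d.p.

2.0113

Newton update: s ← s − f(s)/f'(s).
s_0 = 2.640000: f = 14.019344, f' = 22.298800 → s_1 = 2.640000 - (14.019344)/(22.298800) = 2.011296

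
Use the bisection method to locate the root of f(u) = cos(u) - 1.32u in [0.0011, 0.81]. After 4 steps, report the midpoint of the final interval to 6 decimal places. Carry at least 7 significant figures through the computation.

0.633053

f(0.001100) = 0.998547, f(0.810000) = -0.379702 (opposite signs)
step 1: m = 0.405550, f(m) = 0.383560 > 0 → root in [0.405550, 0.810000]
step 2: m = 0.607775, f(m) = 0.018658 > 0 → root in [0.607775, 0.810000]
step 3: m = 0.708888, f(m) = -0.176645 < 0 → root in [0.607775, 0.708888]
step 4: m = 0.658331, f(m) = -0.077983 < 0 → root in [0.607775, 0.658331]
Midpoint of [0.607775, 0.658331] = 0.633053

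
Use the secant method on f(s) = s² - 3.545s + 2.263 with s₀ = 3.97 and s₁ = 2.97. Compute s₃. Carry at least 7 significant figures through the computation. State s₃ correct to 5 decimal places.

Secant update: s_(k+1) = s_k − f(s_k)·(s_k − s_(k-1))/(f(s_k) − f(s_(k-1))).
f(s_0) = 3.950250, f(s_1) = 0.555250
s_2 = 2.970000 - (0.555250)·(2.970000 - 3.970000)/(0.555250 - (3.950250)) = 2.806451; f(s_2) = 0.190298
s_3 = 2.806451 - (0.190298)·(2.806451 - 2.970000)/(0.190298 - (0.555250)) = 2.721171; f(s_3) = 0.021220

2.72117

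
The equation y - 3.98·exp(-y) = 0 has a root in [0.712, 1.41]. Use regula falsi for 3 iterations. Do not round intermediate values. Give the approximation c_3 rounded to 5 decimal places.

f(0.712000) = -1.240834, f(1.410000) = 0.438310
step 1: c = 1.227800, f(c) = 0.061913 > 0 → new bracket [0.712000, 1.227800]
step 2: c = 1.203286, f(c) = 0.008467 > 0 → new bracket [0.712000, 1.203286]
step 3: c = 1.199957, f(c) = 0.001152 > 0 → new bracket [0.712000, 1.199957]

1.19996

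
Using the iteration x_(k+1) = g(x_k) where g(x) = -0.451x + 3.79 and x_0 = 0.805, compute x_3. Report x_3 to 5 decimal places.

2.77775

x_1 = g(0.805000) = 3.426945
x_2 = g(3.426945) = 2.244448
x_3 = g(2.244448) = 2.777754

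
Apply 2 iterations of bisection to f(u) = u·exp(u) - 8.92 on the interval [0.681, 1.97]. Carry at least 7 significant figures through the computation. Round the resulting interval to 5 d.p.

f(0.681000) = -7.574444, f(1.970000) = 5.206233 (opposite signs)
step 1: m = 1.325500, f(m) = -3.930729 < 0 → root in [1.325500, 1.970000]
step 2: m = 1.647750, f(m) = -0.359482 < 0 → root in [1.647750, 1.970000]

[1.64775, 1.97000]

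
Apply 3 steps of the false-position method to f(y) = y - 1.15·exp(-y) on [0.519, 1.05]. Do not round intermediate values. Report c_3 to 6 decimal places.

f(0.519000) = -0.165383, f(1.050000) = 0.647572
step 1: c = 0.627024, f(c) = 0.012717 > 0 → new bracket [0.519000, 0.627024]
step 2: c = 0.619310, f(c) = 0.000247 > 0 → new bracket [0.519000, 0.619310]
step 3: c = 0.619160, f(c) = 0.000005 > 0 → new bracket [0.519000, 0.619160]

0.619160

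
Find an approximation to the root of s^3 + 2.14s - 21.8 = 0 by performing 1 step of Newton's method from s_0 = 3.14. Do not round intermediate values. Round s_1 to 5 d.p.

2.63939

f'(s) = 3s^2 + 2.14
s_0 = 3.140000: f = 15.878744, f' = 31.718800 → s_1 = 3.140000 - (15.878744)/(31.718800) = 2.639390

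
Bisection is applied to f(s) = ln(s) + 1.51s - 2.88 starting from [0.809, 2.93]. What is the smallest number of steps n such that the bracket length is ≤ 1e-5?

18

Initial width b − a = 2.93 − 0.809 = 2.121000.
After n steps the width is (b−a)/2^n; need (b−a)/2^n ≤ 1e-5.
So n ≥ log₂(2.121000/1e-5) = log₂(212100.0000) ≈ 17.6944.
Hence n = 18.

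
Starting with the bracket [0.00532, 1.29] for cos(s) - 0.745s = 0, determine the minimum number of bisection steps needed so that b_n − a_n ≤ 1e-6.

21

Initial width b − a = 1.29 − 0.00532 = 1.284680.
After n steps the width is (b−a)/2^n; need (b−a)/2^n ≤ 1e-6.
So n ≥ log₂(1.284680/1e-6) = log₂(1284680.0000) ≈ 20.2930.
Hence n = 21.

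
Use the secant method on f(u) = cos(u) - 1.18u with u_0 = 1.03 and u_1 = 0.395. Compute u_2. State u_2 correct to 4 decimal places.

Secant update: u_(k+1) = u_k − f(u_k)·(u_k − u_(k-1))/(f(u_k) − f(u_(k-1))).
f(u_0) = -0.700581, f(u_1) = 0.456897
u_2 = 0.395000 - (0.456897)·(0.395000 - 1.030000)/(0.456897 - (-0.700581)) = 0.645657; f(u_2) = 0.036830

0.6457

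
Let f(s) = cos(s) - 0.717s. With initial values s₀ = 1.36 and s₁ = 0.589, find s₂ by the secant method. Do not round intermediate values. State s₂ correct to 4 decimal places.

0.8575

f(s_0) = -0.765881, f(s_1) = 0.409184
s_2 = 0.589000 - (0.409184)·(0.589000 - 1.360000)/(0.409184 - (-0.765881)) = 0.857479; f(s_2) = 0.039533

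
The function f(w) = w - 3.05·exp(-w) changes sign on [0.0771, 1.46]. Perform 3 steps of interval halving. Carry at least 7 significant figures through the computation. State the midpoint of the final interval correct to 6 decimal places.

f(0.077100) = -2.746582, f(1.460000) = 0.751679 (opposite signs)
step 1: m = 0.768550, f(m) = -0.645689 < 0 → root in [0.768550, 1.460000]
step 2: m = 1.114275, f(m) = 0.113408 > 0 → root in [0.768550, 1.114275]
step 3: m = 0.941412, f(m) = -0.248321 < 0 → root in [0.941412, 1.114275]
Midpoint of [0.941412, 1.114275] = 1.027844

1.027844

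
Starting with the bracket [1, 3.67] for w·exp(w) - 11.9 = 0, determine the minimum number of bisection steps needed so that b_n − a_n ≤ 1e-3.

Initial width b − a = 3.67 − 1 = 2.670000.
After n steps the width is (b−a)/2^n; need (b−a)/2^n ≤ 1e-3.
So n ≥ log₂(2.670000/1e-3) = log₂(2670.0000) ≈ 11.3826.
Hence n = 12.

12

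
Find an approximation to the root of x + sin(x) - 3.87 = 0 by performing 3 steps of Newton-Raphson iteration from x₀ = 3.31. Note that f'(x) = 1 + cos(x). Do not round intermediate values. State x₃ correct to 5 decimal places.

22.53441

Newton update: x ← x − f(x)/f'(x).
x_0 = 3.310000: f = -0.727612, f' = 0.014147 → x_1 = 3.310000 - (-0.727612)/(0.014147) = 54.742153
x_1 = 54.742153: f = 49.899807, f' = 0.766459 → x_2 = 54.742153 - (49.899807)/(0.766459) = -10.362200
x_2 = -10.362200: f = -13.426165, f' = 0.408132 → x_3 = -10.362200 - (-13.426165)/(0.408132) = 22.534408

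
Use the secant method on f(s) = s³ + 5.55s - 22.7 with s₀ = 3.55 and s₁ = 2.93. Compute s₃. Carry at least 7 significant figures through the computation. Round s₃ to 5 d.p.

f(s_0) = 41.741375, f(s_1) = 18.715257
s_2 = 2.930000 - (18.715257)·(2.930000 - 3.550000)/(18.715257 - (41.741375)) = 2.426074; f(s_2) = 5.044182
s_3 = 2.426074 - (5.044182)·(2.426074 - 2.930000)/(5.044182 - (18.715257)) = 2.240142; f(s_3) = 0.974343

2.24014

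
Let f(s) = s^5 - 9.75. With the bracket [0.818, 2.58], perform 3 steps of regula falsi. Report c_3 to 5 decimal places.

f(0.818000) = -9.383759, f(2.580000) = 104.563765
step 1: c = 0.963103, f(c) = -8.921362 < 0 → new bracket [0.963103, 2.580000]
step 2: c = 1.090212, f(c) = -8.209880 < 0 → new bracket [1.090212, 2.580000]
step 3: c = 1.198668, f(c) = -7.275460 < 0 → new bracket [1.198668, 2.580000]

1.19867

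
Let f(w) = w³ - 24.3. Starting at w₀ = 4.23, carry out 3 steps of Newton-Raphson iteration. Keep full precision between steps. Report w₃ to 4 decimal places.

Newton update: w ← w − f(w)/f'(w).
f'(w) = 3w²
w_0 = 4.230000: f = 51.386967, f' = 53.678700 → w_1 = 4.230000 - (51.386967)/(53.678700) = 3.272694
w_1 = 3.272694: f = 10.752259, f' = 32.131569 → w_2 = 3.272694 - (10.752259)/(32.131569) = 2.938061
w_2 = 2.938061: f = 1.061945, f' = 25.896612 → w_3 = 2.938061 - (1.061945)/(25.896612) = 2.897054

2.8971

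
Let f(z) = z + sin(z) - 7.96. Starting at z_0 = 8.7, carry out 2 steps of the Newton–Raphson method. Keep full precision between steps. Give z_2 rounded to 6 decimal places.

f'(z) = 1 + cos(z)
z_0 = 8.700000: f = 1.402969, f' = 0.251353 → z_1 = 8.700000 - (1.402969)/(0.251353) = 3.118339
z_1 = 3.118339: f = -4.818409, f' = 0.000270 → z_2 = 3.118339 - (-4.818409)/(0.000270) = 17825.621527

17825.621527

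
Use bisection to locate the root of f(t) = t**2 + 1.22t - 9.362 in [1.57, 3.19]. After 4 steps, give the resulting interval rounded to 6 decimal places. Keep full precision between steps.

f(1.570000) = -4.981700, f(3.190000) = 4.705900 (opposite signs)
step 1: m = 2.380000, f(m) = -0.794000 < 0 → root in [2.380000, 3.190000]
step 2: m = 2.785000, f(m) = 1.791925 > 0 → root in [2.380000, 2.785000]
step 3: m = 2.582500, f(m) = 0.457956 > 0 → root in [2.380000, 2.582500]
step 4: m = 2.481250, f(m) = -0.178273 < 0 → root in [2.481250, 2.582500]

[2.481250, 2.582500]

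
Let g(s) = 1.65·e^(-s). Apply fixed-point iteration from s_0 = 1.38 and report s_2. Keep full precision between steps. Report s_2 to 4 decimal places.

s_1 = g(1.380000) = 0.415105
s_2 = g(0.415105) = 1.089447

1.0894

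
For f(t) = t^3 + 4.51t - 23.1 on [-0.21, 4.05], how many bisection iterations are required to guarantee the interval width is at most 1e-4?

Initial width b − a = 4.05 − -0.21 = 4.260000.
After n steps the width is (b−a)/2^n; need (b−a)/2^n ≤ 1e-4.
So n ≥ log₂(4.260000/1e-4) = log₂(42600.0000) ≈ 15.3786.
Hence n = 16.

16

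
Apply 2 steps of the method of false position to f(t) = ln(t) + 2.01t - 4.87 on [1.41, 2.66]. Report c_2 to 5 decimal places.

f(1.410000) = -1.692310, f(2.660000) = 1.454926
step 1: c = 2.082141, f(c) = 0.048501 > 0 → new bracket [1.410000, 2.082141]
step 2: c = 2.063415, f(c) = 0.001826 > 0 → new bracket [1.410000, 2.063415]

2.06341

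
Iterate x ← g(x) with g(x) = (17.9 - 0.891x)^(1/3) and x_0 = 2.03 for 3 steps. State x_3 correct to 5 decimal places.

x_1 = g(2.030000) = 2.524624
x_2 = g(2.524624) = 2.501362
x_3 = g(2.501362) = 2.502466

2.50247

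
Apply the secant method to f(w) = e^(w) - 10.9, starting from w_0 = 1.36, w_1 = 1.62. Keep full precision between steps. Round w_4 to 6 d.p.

2.335199

f(w_0) = -7.003807, f(w_1) = -5.846910
w_2 = 1.620000 - (-5.846910)·(1.620000 - 1.360000)/(-5.846910 - (-7.003807)) = 2.934029; f(w_2) = 7.903241
w_3 = 2.934029 - (7.903241)·(2.934029 - 1.620000)/(7.903241 - (-5.846910)) = 2.178758; f(w_3) = -2.064672
w_4 = 2.178758 - (-2.064672)·(2.178758 - 2.934029)/(-2.064672 - (7.903241)) = 2.335199; f(w_4) = -0.568485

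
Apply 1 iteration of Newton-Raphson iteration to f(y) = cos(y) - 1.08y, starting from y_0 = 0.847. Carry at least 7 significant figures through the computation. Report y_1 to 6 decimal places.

0.708955

f'(y) = -sin(y) - 1.08
y_0 = 0.847000: f = -0.252526, f' = -1.829297 → y_1 = 0.847000 - (-0.252526)/(-1.829297) = 0.708955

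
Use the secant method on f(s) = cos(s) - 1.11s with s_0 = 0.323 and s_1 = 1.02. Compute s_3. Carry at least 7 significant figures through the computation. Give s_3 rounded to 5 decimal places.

f(s_0) = 0.589757, f(s_1) = -0.608834
s_2 = 1.020000 - (-0.608834)·(1.020000 - 0.323000)/(-0.608834 - (0.589757)) = 0.665953; f(s_2) = 0.047120
s_3 = 0.665953 - (0.047120)·(0.665953 - 1.020000)/(0.047120 - (-0.608834)) = 0.691386; f(s_3) = 0.002925

0.69139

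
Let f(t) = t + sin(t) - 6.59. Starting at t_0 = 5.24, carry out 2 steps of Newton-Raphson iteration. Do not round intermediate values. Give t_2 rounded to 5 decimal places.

f'(t) = 1 + cos(t)
t_0 = 5.240000: f = -2.214012, f' = 1.503471 → t_1 = 5.240000 - (-2.214012)/(1.503471) = 6.712601
t_1 = 6.712601: f = 0.538940, f' = 1.909209 → t_2 = 6.712601 - (0.538940)/(1.909209) = 6.430316

6.43032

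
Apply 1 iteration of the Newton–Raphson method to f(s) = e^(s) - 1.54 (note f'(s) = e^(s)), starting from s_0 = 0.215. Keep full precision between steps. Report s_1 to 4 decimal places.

0.4571

s_0 = 0.215000: f = -0.300138, f' = 1.239862 → s_1 = 0.215000 - (-0.300138)/(1.239862) = 0.457074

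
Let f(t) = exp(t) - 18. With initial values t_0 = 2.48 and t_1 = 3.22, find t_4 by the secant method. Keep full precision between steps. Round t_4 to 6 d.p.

Secant update: t_(k+1) = t_k − f(t_k)·(t_k − t_(k-1))/(f(t_k) − f(t_(k-1))).
f(t_0) = -6.058736, f(t_1) = 7.028120
t_2 = 3.220000 - (7.028120)·(3.220000 - 2.480000)/(7.028120 - (-6.058736)) = 2.822593; f(t_2) = -1.179592
t_3 = 2.822593 - (-1.179592)·(2.822593 - 3.220000)/(-1.179592 - (7.028120)) = 2.879707; f(t_3) = -0.190941
t_4 = 2.879707 - (-0.190941)·(2.879707 - 2.822593)/(-0.190941 - (-1.179592)) = 2.890738; f(t_4) = 0.006592

2.890738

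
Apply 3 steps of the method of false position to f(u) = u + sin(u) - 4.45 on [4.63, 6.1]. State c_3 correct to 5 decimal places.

False-position update: c = (a·f(b) − b·f(a))/(f(b) − f(a)); replace the endpoint whose sign matches f(c).
f(4.630000) = -0.816608, f(6.100000) = 1.467837
step 1: c = 5.155473, f(c) = -0.197961 < 0 → new bracket [5.155473, 6.100000]
step 2: c = 5.267719, f(c) = -0.032007 < 0 → new bracket [5.267719, 6.100000]
step 3: c = 5.285480, f(c) = -0.004748 < 0 → new bracket [5.285480, 6.100000]

5.28548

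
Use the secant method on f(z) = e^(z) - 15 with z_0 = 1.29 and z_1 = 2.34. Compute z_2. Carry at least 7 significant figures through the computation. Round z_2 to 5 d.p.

f(z_0) = -11.367213, f(z_1) = -4.618763
z_2 = 2.340000 - (-4.618763)·(2.340000 - 1.290000)/(-4.618763 - (-11.367213)) = 3.058639; f(z_2) = 6.298557

3.05864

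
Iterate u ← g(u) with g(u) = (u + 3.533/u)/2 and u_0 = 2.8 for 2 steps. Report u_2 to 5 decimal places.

u_1 = g(2.800000) = 2.030893
u_2 = g(2.030893) = 1.885261

1.88526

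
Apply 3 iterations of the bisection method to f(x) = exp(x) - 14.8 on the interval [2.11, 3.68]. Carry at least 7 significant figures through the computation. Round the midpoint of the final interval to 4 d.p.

f(2.110000) = -6.551759, f(3.680000) = 24.846394 (opposite signs)
step 1: m = 2.895000, f(m) = 3.283501 > 0 → root in [2.110000, 2.895000]
step 2: m = 2.502500, f(m) = -2.587012 < 0 → root in [2.502500, 2.895000]
step 3: m = 2.698750, f(m) = 0.061144 > 0 → root in [2.502500, 2.698750]
Midpoint of [2.502500, 2.698750] = 2.600625

2.6006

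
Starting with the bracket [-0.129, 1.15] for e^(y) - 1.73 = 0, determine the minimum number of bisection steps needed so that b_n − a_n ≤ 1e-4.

Initial width b − a = 1.15 − -0.129 = 1.279000.
After n steps the width is (b−a)/2^n; need (b−a)/2^n ≤ 1e-4.
So n ≥ log₂(1.279000/1e-4) = log₂(12790.0000) ≈ 13.6427.
Hence n = 14.

14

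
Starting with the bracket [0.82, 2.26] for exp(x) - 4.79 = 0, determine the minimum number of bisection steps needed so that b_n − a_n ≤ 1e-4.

Initial width b − a = 2.26 − 0.82 = 1.440000.
After n steps the width is (b−a)/2^n; need (b−a)/2^n ≤ 1e-4.
So n ≥ log₂(1.440000/1e-4) = log₂(14400.0000) ≈ 13.8138.
Hence n = 14.

14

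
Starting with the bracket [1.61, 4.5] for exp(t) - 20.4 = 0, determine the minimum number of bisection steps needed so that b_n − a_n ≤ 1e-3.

Initial width b − a = 4.5 − 1.61 = 2.890000.
After n steps the width is (b−a)/2^n; need (b−a)/2^n ≤ 1e-3.
So n ≥ log₂(2.890000/1e-3) = log₂(2890.0000) ≈ 11.4969.
Hence n = 12.

12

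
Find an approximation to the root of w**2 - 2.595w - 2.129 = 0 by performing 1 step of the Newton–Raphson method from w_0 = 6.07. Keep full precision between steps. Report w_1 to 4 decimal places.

f'(w) = 2w - 2.595
w_0 = 6.070000: f = 18.964250, f' = 9.545000 → w_1 = 6.070000 - (18.964250)/(9.545000) = 4.083174

4.0832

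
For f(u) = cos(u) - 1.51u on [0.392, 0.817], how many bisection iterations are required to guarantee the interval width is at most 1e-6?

19

Initial width b − a = 0.817 − 0.392 = 0.425000.
After n steps the width is (b−a)/2^n; need (b−a)/2^n ≤ 1e-6.
So n ≥ log₂(0.425000/1e-6) = log₂(425000.0000) ≈ 18.6971.
Hence n = 19.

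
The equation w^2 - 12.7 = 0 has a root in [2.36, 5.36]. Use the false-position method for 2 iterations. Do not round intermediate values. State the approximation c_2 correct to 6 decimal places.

3.505501

False-position update: c = (a·f(b) − b·f(a))/(f(b) − f(a)); replace the endpoint whose sign matches f(c).
f(2.360000) = -7.130400, f(5.360000) = 16.029600
step 1: c = 3.283627, f(c) = -1.917794 < 0 → new bracket [3.283627, 5.360000]
step 2: c = 3.505501, f(c) = -0.411465 < 0 → new bracket [3.505501, 5.360000]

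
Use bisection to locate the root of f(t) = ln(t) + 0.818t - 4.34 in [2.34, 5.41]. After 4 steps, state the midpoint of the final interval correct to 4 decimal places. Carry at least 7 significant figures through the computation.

f(2.340000) = -1.575729, f(5.410000) = 1.773629 (opposite signs)
step 1: m = 3.875000, f(m) = 0.184296 > 0 → root in [2.340000, 3.875000]
step 2: m = 3.107500, f(m) = -0.664246 < 0 → root in [3.107500, 3.875000]
step 3: m = 3.491250, f(m) = -0.233898 < 0 → root in [3.491250, 3.875000]
step 4: m = 3.683125, f(m) = -0.023442 < 0 → root in [3.683125, 3.875000]
Midpoint of [3.683125, 3.875000] = 3.779063

3.7791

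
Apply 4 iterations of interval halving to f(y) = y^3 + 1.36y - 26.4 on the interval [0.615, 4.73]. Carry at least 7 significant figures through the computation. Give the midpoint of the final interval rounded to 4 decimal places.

f(0.615000) = -25.330992, f(4.730000) = 85.856617 (opposite signs)
step 1: m = 2.672500, f(m) = -3.677720 < 0 → root in [2.672500, 4.730000]
step 2: m = 3.701250, f(m) = 29.338055 > 0 → root in [2.672500, 3.701250]
step 3: m = 3.186875, f(m) = 10.300601 > 0 → root in [2.672500, 3.186875]
step 4: m = 2.929688, f(m) = 2.730085 > 0 → root in [2.672500, 2.929688]
Midpoint of [2.672500, 2.929688] = 2.801094

2.8011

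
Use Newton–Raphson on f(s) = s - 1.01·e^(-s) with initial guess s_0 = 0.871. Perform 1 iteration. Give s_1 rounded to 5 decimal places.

f'(s) = 1 + 1.01·e^(-s)
s_0 = 0.871000: f = 0.448282, f' = 1.422718 → s_1 = 0.871000 - (0.448282)/(1.422718) = 0.555912

0.55591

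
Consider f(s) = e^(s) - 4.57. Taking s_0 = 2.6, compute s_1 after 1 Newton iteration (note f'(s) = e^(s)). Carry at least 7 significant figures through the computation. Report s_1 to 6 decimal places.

1.939430

Newton update: s ← s − f(s)/f'(s).
s_0 = 2.600000: f = 8.893738, f' = 13.463738 → s_1 = 2.600000 - (8.893738)/(13.463738) = 1.939430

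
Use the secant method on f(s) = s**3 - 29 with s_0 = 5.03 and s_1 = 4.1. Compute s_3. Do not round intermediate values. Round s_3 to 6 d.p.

3.171773

f(s_0) = 98.263527, f(s_1) = 39.921000
s_2 = 4.100000 - (39.921000)·(4.100000 - 5.030000)/(39.921000 - (98.263527)) = 3.463645; f(s_2) = 12.552801
s_3 = 3.463645 - (12.552801)·(3.463645 - 4.100000)/(12.552801 - (39.921000)) = 3.171773; f(s_3) = 2.908485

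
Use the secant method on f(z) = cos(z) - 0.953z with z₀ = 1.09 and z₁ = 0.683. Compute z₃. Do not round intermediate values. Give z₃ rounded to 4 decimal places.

f(z_0) = -0.576285, f(z_1) = 0.124784
z_2 = 0.683000 - (0.124784)·(0.683000 - 1.090000)/(0.124784 - (-0.576285)) = 0.755442; f(z_2) = 0.008032
z_3 = 0.755442 - (0.008032)·(0.755442 - 0.683000)/(0.008032 - (0.124784)) = 0.760426; f(z_3) = -0.000143

0.7604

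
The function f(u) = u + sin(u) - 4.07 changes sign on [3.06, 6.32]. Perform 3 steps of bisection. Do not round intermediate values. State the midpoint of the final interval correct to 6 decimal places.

4.893750

f(3.060000) = -0.928498, f(6.320000) = 2.286806 (opposite signs)
step 1: m = 4.690000, f(m) = -0.379749 < 0 → root in [4.690000, 6.320000]
step 2: m = 5.505000, f(m) = 0.733012 > 0 → root in [4.690000, 5.505000]
step 3: m = 5.097500, f(m) = 0.100743 > 0 → root in [4.690000, 5.097500]
Midpoint of [4.690000, 5.097500] = 4.893750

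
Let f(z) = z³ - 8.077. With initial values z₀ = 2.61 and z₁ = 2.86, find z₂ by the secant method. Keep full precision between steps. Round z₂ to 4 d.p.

f(z_0) = 9.702581, f(z_1) = 15.316656
z_2 = 2.860000 - (15.316656)·(2.860000 - 2.610000)/(15.316656 - (9.702581)) = 2.177935; f(z_2) = 2.253819

2.1779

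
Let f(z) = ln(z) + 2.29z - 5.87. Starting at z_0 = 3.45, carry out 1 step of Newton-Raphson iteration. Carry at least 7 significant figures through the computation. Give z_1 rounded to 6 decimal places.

f'(z) = 1/z + 2.29
z_0 = 3.450000: f = 3.268874, f' = 2.579855 → z_1 = 3.450000 - (3.268874)/(2.579855) = 2.182923

2.182923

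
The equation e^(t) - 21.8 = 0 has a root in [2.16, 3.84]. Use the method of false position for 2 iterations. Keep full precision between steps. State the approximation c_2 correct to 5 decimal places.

f(2.160000) = -13.128862, f(3.840000) = 24.725474
step 1: c = 2.742667, f(c) = -6.271649 < 0 → new bracket [2.742667, 3.840000]
step 2: c = 2.964691, f(c) = -2.411293 < 0 → new bracket [2.964691, 3.840000]

2.96469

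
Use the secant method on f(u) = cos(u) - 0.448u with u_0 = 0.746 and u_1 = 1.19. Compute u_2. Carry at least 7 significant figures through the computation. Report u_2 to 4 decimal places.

1.0624

f(u_0) = 0.400202, f(u_1) = -0.161460
u_2 = 1.190000 - (-0.161460)·(1.190000 - 0.746000)/(-0.161460 - (0.400202)) = 1.062364; f(u_2) = 0.010870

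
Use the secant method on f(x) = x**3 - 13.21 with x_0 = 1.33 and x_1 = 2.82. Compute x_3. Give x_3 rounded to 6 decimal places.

f(x_0) = -10.857363, f(x_1) = 9.215768
x_2 = 2.820000 - (9.215768)·(2.820000 - 1.330000)/(9.215768 - (-10.857363)) = 2.135927; f(x_2) = -3.465513
x_3 = 2.135927 - (-3.465513)·(2.135927 - 2.820000)/(-3.465513 - (9.215768)) = 2.322869; f(x_3) = -0.676453

2.322869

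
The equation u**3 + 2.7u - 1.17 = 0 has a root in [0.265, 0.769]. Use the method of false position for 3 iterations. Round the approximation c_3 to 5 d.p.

0.40767

f(0.265000) = -0.435890, f(0.769000) = 1.361057
step 1: c = 0.387257, f(c) = -0.066331 < 0 → new bracket [0.387257, 0.769000]
step 2: c = 0.404996, f(c) = -0.010081 < 0 → new bracket [0.404996, 0.769000]
step 3: c = 0.407673, f(c) = -0.001530 < 0 → new bracket [0.407673, 0.769000]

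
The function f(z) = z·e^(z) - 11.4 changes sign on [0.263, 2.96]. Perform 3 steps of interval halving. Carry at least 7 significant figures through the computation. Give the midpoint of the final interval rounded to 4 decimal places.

1.7801

f(0.263000) = -11.057883, f(2.960000) = 45.721996 (opposite signs)
step 1: m = 1.611500, f(m) = -3.325868 < 0 → root in [1.611500, 2.960000]
step 2: m = 2.285750, f(m) = 11.075913 > 0 → root in [1.611500, 2.285750]
step 3: m = 1.948625, f(m) = 2.277457 > 0 → root in [1.611500, 1.948625]
Midpoint of [1.611500, 1.948625] = 1.780063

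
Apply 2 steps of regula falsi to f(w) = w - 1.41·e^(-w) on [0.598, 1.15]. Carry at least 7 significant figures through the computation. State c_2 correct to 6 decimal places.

f(0.598000) = -0.177374, f(1.150000) = 0.703542
step 1: c = 0.709146, f(c) = 0.015335 > 0 → new bracket [0.598000, 0.709146]
step 2: c = 0.700301, f(c) = 0.000327 > 0 → new bracket [0.598000, 0.700301]

0.700301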